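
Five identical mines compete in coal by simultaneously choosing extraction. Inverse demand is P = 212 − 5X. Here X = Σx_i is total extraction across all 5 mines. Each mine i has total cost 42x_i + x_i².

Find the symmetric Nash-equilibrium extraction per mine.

A representative mine's profit is π_i = x_i(212 − 5X) − 42x_i − x_i², with X = x_i + Σ_{j≠i} x_j.
First-order condition: 170 − 12x_i − 5Σ_{j≠i} x_j = 0.
In a symmetric equilibrium every mine chooses the same x, so Σ_{j≠i} x_j = 4x. The condition becomes 170 − 32x = 0, giving x = 170/32 = 5.3125.

5.3125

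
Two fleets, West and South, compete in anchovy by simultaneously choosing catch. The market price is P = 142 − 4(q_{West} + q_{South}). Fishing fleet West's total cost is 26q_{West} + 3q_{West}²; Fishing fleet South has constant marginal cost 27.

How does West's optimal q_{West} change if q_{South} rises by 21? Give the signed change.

Fishing fleet West's profit: π = q_{West}(142 − 4(q_{West} + q_{South})) − 26q_{West} − 3q_{West}².
∂π/∂q_{West} = 116 − 14q_{West} − 4q_{South} = 0, so q_{West} = 58/7 − (2/7)q_{South}.
The reaction-function slope is −2/7, so a 21-unit rise in q_{South} moves q_{West} by −2/7 × 21 = −6. West's best response falls — the actions are strategic substitutes.

-6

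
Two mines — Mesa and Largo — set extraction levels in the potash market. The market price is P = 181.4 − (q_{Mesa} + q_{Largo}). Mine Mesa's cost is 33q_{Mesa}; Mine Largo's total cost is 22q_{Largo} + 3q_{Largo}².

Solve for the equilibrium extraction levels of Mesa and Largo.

Mine Mesa's profit: π = q_{Mesa}(181.4 − (q_{Mesa} + q_{Largo})) − 33q_{Mesa}.
∂π/∂q_{Mesa} = 148.4 − 2q_{Mesa} − q_{Largo} = 0, so q_{Mesa} = 74.2 − 0.5q_{Largo}.
For Largo: ∂π/∂q_{Largo} = 159.4 − 8q_{Largo} − q_{Mesa} = 0 ⇒ q_{Largo} = 19.925 − 0.125q_{Mesa}.
Substituting the second reaction function into the first: q_{Mesa} = 74.2 − 0.5(19.925 − 0.125q_{Mesa}), which gives 0.9375q_{Mesa} = 64.2375 ⇒ q_{Mesa} = 68.52.
Then q_{Largo} = 19.925 − 0.125·68.52 = 11.36.

68.52, 11.36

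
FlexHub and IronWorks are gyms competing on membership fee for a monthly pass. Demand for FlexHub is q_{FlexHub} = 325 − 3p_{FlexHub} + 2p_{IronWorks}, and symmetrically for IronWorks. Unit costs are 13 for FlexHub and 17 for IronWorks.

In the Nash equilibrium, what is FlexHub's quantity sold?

FlexHub's profit: π = (p_{FlexHub} − 13)(325 − 3p_{FlexHub} + 2p_{IronWorks}).
∂π/∂p_{FlexHub} = 364 − 6p_{FlexHub} + 2p_{IronWorks} = 0 ⇒ p_{FlexHub} = 182/3 + (1/3)p_{IronWorks}.
Similarly p_{IronWorks} = 188/3 + (1/3)p_{FlexHub}.
Substituting the second reaction function into the first: p_{FlexHub} = 182/3 + (1/3)(188/3 + (1/3)p_{FlexHub}), which gives (8/9)p_{FlexHub} = 734/9 ⇒ p_{FlexHub} = 91.75.
Then p_{IronWorks} = 188/3 + (1/3)·91.75 = 93.25.
q_{FlexHub} = 325 − 3·91.75 + 2·93.25 = 236.25.

236.25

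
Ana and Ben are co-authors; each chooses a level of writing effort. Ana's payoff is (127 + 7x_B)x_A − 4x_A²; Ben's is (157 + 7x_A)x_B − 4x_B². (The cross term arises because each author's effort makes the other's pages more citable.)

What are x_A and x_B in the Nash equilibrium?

Expanding Ana's payoff: 127x_A + 7x_Bx_A − 4x_A².
∂π/∂x_A = 127 + 7x_B − 8x_A = 0, so x_A = 15.875 + 0.875x_B.
Likewise for Ben: x_B = 19.625 + 0.875x_A.
Plugging x_B into Ana's best response: x_A = 15.875 + 0.875(19.625 + 0.875x_A) ⇒ (15/64)x_A = 2115/64, so x_A = 141.
Then x_B = 19.625 + 0.875·141 = 143.

141, 143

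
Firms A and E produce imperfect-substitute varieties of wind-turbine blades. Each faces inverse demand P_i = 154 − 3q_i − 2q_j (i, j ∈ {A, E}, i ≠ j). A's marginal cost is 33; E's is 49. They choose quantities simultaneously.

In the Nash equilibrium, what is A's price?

Firm A's profit: π = q_A(154 − 3q_A − 2q_E) − 33q_A.
∂π/∂q_A = 121 − 6q_A − 2q_E = 0 ⇒ q_A = 121/6 − (1/3)q_E.
Similarly q_E = 17.5 − (1/3)q_A.
Substituting the second reaction function into the first: q_A = 121/6 − (1/3)(17.5 − (1/3)q_A), which gives (8/9)q_A = 43/3 ⇒ q_A = 16.125.
Then q_E = 17.5 − (1/3)·16.125 = 12.125.
P_A = 154 − 3·16.125 − 2·12.125 = 81.375.

81.375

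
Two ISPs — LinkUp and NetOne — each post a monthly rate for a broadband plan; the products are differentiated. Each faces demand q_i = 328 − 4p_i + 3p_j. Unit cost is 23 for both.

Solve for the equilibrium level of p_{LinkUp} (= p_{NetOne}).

LinkUp's profit: π = (p_{LinkUp} − 23)(328 − 4p_{LinkUp} + 3p_{NetOne}).
∂π/∂p_{LinkUp} = 420 − 8p_{LinkUp} + 3p_{NetOne} = 0 ⇒ p_{LinkUp} = 52.5 + 0.375p_{NetOne}.
Setting p_{LinkUp} = p_{NetOne} in the reaction function: p_{LinkUp} = 52.5 + 0.375p_{LinkUp}, so p_{LinkUp} = 52.5 / 0.625 = 84.

84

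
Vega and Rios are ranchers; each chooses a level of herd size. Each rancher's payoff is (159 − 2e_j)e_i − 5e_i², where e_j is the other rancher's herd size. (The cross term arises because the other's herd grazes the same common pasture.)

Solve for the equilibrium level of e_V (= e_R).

Vega's payoff is (159 − 2e_R)e_V − 5e_V².
∂π/∂e_V = 159 − 2e_R − 10e_V = 0, so e_V = 15.9 − 0.2e_R.
The game is symmetric, so in equilibrium e_R = e_V: the reaction function gives 1.2e_V = 15.9, hence e_V = 13.25.

13.25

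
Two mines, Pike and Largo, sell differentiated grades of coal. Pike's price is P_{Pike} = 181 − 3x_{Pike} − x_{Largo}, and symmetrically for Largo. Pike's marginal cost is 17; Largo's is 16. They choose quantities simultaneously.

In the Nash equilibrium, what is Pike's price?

87.2

Mine Pike's profit: π = x_{Pike}(181 − 3x_{Pike} − x_{Largo}) − 17x_{Pike}.
∂π/∂x_{Pike} = 164 − 6x_{Pike} − x_{Largo} = 0 ⇒ x_{Pike} = 82/3 − (1/6)x_{Largo}.
Similarly x_{Largo} = 27.5 − (1/6)x_{Pike}.
Plugging x_{Largo} into Pike's best response: x_{Pike} = 82/3 − (1/6)(27.5 − (1/6)x_{Pike}) ⇒ (35/36)x_{Pike} = 22.75, so x_{Pike} = 23.4.
Then x_{Largo} = 27.5 − (1/6)·23.4 = 23.6.
P_{Pike} = 181 − 3·23.4 − 23.6 = 87.2.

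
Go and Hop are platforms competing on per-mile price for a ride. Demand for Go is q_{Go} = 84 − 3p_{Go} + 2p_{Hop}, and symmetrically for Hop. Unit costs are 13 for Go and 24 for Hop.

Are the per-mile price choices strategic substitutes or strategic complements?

Go's profit: π = (p_{Go} − 13)(84 − 3p_{Go} + 2p_{Hop}).
∂π/∂p_{Go} = 123 − 6p_{Go} + 2p_{Hop} = 0 ⇒ p_{Go} = 20.5 + (1/3)p_{Hop}.
The best-response slope dp_{Go}/dp_{Hop} = 1/3 > 0: the reaction function is upward-sloping, so the choices are strategic complements.

strategic complements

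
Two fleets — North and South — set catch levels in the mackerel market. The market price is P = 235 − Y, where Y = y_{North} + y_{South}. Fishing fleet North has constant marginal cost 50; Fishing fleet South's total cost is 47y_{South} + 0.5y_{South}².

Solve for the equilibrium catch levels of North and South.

73.4, 38.2

Fishing fleet North's profit: π = y_{North}(235 − (y_{North} + y_{South})) − 50y_{North}.
∂π/∂y_{North} = 185 − 2y_{North} − y_{South} = 0, so y_{North} = 92.5 − 0.5y_{South}.
For South: ∂π/∂y_{South} = 188 − 3y_{South} − y_{North} = 0 ⇒ y_{South} = 188/3 − (1/3)y_{North}.
Solving the two reaction functions simultaneously: (1 − (−0.5)(−1/3))y_{North} = 92.5 − 0.5·(188/3), so (5/6)y_{North} = 367/6 and y_{North} = 73.4.
Then y_{South} = 188/3 − (1/3)·73.4 = 38.2.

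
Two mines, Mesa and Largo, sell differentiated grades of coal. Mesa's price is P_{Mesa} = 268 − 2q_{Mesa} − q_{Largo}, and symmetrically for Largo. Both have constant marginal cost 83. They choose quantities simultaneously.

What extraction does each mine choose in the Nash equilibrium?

37

Mine Mesa's profit: π = q_{Mesa}(268 − 2q_{Mesa} − q_{Largo}) − 83q_{Mesa}.
∂π/∂q_{Mesa} = 185 − 4q_{Mesa} − q_{Largo} = 0 ⇒ q_{Mesa} = 46.25 − 0.25q_{Largo}.
Setting q_{Mesa} = q_{Largo} in the reaction function: q_{Mesa} = 46.25 − 0.25q_{Mesa}, so q_{Mesa} = 46.25 / 1.25 = 37.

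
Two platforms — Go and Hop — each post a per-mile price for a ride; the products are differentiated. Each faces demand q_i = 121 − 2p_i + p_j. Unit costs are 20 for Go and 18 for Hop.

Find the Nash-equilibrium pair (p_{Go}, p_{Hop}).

53.4, 52.6

Go's profit: π = (p_{Go} − 20)(121 − 2p_{Go} + p_{Hop}).
∂π/∂p_{Go} = 161 − 4p_{Go} + p_{Hop} = 0 ⇒ p_{Go} = 40.25 + 0.25p_{Hop}.
Similarly p_{Hop} = 39.25 + 0.25p_{Go}.
Substituting the second reaction function into the first: p_{Go} = 40.25 + 0.25(39.25 + 0.25p_{Go}), which gives 0.9375p_{Go} = 50.0625 ⇒ p_{Go} = 53.4.
Then p_{Hop} = 39.25 + 0.25·53.4 = 52.6.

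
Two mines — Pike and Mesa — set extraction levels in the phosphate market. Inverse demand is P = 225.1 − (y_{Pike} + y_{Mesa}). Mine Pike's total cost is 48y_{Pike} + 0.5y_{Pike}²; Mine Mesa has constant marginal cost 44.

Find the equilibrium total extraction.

107.86

Mine Pike's profit: π = y_{Pike}(225.1 − (y_{Pike} + y_{Mesa})) − 48y_{Pike} − 0.5y_{Pike}².
∂π/∂y_{Pike} = 177.1 − 3y_{Pike} − y_{Mesa} = 0, so y_{Pike} = 1771/30 − (1/3)y_{Mesa}.
For Mesa: ∂π/∂y_{Mesa} = 181.1 − 2y_{Mesa} − y_{Pike} = 0 ⇒ y_{Mesa} = 90.55 − 0.5y_{Pike}.
Plugging y_{Mesa} into Pike's best response: y_{Pike} = 1771/30 − (1/3)(90.55 − 0.5y_{Pike}) ⇒ (5/6)y_{Pike} = 28.85, so y_{Pike} = 34.62.
Then y_{Mesa} = 90.55 − 0.5·34.62 = 73.24.
Total extraction: 34.62 + 73.24 = 107.86.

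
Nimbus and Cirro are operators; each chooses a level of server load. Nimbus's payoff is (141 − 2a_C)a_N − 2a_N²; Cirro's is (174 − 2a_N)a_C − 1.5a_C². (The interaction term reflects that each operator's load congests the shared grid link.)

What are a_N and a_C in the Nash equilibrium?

Expanding Nimbus's payoff: 141a_N − 2a_Ca_N − 2a_N².
∂π/∂a_N = 141 − 2a_C − 4a_N = 0, so a_N = 35.25 − 0.5a_C.
Likewise for Cirro: a_C = 58 − (2/3)a_N.
Solving the two reaction functions simultaneously: (1 − (−0.5)(−2/3))a_N = 35.25 − 0.5·58, so (2/3)a_N = 6.25 and a_N = 9.375.
Then a_C = 58 − (2/3)·9.375 = 51.75.

9.375, 51.75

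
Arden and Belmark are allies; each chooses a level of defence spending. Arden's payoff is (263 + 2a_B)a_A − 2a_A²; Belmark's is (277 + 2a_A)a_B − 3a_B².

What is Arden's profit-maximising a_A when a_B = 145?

138.25

Expanding Arden's payoff: 263a_A + 2a_Ba_A − 2a_A².
∂π/∂a_A = 263 + 2a_B − 4a_A = 0, so a_A = 65.75 + 0.5a_B.
At a_B = 145: a_A = 65.75 + 0.5·145 = 138.25.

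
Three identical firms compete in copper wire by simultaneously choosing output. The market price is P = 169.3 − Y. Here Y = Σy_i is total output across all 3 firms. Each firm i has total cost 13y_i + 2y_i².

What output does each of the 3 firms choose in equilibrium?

A representative firm's profit is π_i = y_i(169.3 − Y) − 13y_i − 2y_i², with Y = y_i + Σ_{j≠i} y_j.
First-order condition: 156.3 − 6y_i − Σ_{j≠i} y_j = 0.
In a symmetric equilibrium every firm chooses the same y, so Σ_{j≠i} y_j = 2y. The condition becomes 156.3 − 8y = 0, giving y = 156.3/8 = 19.5375.

19.5375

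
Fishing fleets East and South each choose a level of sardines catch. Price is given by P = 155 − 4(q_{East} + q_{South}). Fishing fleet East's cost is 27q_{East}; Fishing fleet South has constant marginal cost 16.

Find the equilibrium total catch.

Fishing fleet East's profit: π = q_{East}(155 − 4(q_{East} + q_{South})) − 27q_{East}.
∂π/∂q_{East} = 128 − 8q_{East} − 4q_{South} = 0, so q_{East} = 16 − 0.5q_{South}.
By the same steps for South: q_{South} = 17.375 − 0.5q_{East}.
Solving the two reaction functions simultaneously: (1 − (−0.5)(−0.5))q_{East} = 16 − 0.5·17.375, so 0.75q_{East} = 7.3125 and q_{East} = 9.75.
Then q_{South} = 17.375 − 0.5·9.75 = 12.5.
Total catch: 9.75 + 12.5 = 22.25.

22.25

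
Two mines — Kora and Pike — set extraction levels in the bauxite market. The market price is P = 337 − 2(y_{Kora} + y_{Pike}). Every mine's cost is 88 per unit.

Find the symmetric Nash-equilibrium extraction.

41.5

Mine Kora's profit: π = y_{Kora}(337 − 2(y_{Kora} + y_{Pike})) − 88y_{Kora}.
∂π/∂y_{Kora} = 249 − 4y_{Kora} − 2y_{Pike} = 0, so y_{Kora} = 62.25 − 0.5y_{Pike}.
By symmetry y_{Pike} = y_{Kora}; substituting into the reaction function, 1.5y_{Kora} = 62.25 and y_{Kora} = 41.5.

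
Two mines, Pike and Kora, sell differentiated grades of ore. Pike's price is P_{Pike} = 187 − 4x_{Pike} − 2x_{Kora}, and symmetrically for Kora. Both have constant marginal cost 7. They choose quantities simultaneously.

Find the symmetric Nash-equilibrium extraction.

18

Mine Pike's profit: π = x_{Pike}(187 − 4x_{Pike} − 2x_{Kora}) − 7x_{Pike}.
∂π/∂x_{Pike} = 180 − 8x_{Pike} − 2x_{Kora} = 0 ⇒ x_{Pike} = 22.5 − 0.25x_{Kora}.
Setting x_{Pike} = x_{Kora} in the reaction function: x_{Pike} = 22.5 − 0.25x_{Pike}, so x_{Pike} = 22.5 / 1.25 = 18.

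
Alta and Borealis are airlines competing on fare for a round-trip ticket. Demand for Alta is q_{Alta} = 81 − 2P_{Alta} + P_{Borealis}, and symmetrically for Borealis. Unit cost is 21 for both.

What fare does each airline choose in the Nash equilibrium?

41

Alta's profit: π = (P_{Alta} − 21)(81 − 2P_{Alta} + P_{Borealis}).
∂π/∂P_{Alta} = 123 − 4P_{Alta} + P_{Borealis} = 0 ⇒ P_{Alta} = 30.75 + 0.25P_{Borealis}.
By symmetry P_{Borealis} = P_{Alta}; substituting into the reaction function, 0.75P_{Alta} = 30.75 and P_{Alta} = 41.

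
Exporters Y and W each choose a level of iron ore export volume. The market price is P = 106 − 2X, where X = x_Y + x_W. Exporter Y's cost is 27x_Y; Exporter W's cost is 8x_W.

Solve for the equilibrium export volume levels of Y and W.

10, 19.5

Exporter Y's profit: π = x_Y(106 − 2(x_Y + x_W)) − 27x_Y.
∂π/∂x_Y = 79 − 4x_Y − 2x_W = 0, so x_Y = 19.75 − 0.5x_W.
By the same steps for W: x_W = 24.5 − 0.5x_Y.
Plugging x_W into Y's best response: x_Y = 19.75 − 0.5(24.5 − 0.5x_Y) ⇒ 0.75x_Y = 7.5, so x_Y = 10.
Then x_W = 24.5 − 0.5·10 = 19.5.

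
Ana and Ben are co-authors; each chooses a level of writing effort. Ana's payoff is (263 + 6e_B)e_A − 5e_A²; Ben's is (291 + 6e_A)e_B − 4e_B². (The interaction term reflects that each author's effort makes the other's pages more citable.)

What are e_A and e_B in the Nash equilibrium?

87.5, 102

Expanding Ana's payoff: 263e_A + 6e_Be_A − 5e_A².
∂π/∂e_A = 263 + 6e_B − 10e_A = 0, so e_A = 26.3 + 0.6e_B.
Likewise for Ben: e_B = 36.375 + 0.75e_A.
Solving the two reaction functions simultaneously: (1 − (0.6)(0.75))e_A = 26.3 + 0.6·36.375, so 0.55e_A = 48.125 and e_A = 87.5.
Then e_B = 36.375 + 0.75·87.5 = 102.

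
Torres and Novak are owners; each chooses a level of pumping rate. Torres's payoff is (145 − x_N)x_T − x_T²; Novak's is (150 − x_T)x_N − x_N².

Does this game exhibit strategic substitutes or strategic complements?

Expanding Torres's payoff: 145x_T − x_Nx_T − x_T².
∂π/∂x_T = 145 − x_N − 2x_T = 0, so x_T = 72.5 − 0.5x_N.
The best-response slope dx_T/dx_N = −0.5 < 0: the reaction function is downward-sloping, so the choices are strategic substitutes.

strategic substitutes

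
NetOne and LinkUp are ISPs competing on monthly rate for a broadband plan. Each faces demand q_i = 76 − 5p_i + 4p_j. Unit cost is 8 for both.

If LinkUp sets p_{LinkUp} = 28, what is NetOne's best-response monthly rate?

NetOne's profit: π = (p_{NetOne} − 8)(76 − 5p_{NetOne} + 4p_{LinkUp}).
∂π/∂p_{NetOne} = 116 − 10p_{NetOne} + 4p_{LinkUp} = 0 ⇒ p_{NetOne} = 11.6 + 0.4p_{LinkUp}.
At p_{LinkUp} = 28: p_{NetOne} = 11.6 + 0.4·28 = 22.8.

22.8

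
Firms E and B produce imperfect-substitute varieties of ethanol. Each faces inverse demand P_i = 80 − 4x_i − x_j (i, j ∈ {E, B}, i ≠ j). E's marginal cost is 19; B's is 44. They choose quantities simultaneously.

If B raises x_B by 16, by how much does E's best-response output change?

Firm E's profit: π = x_E(80 − 4x_E − x_B) − 19x_E.
∂π/∂x_E = 61 − 8x_E − x_B = 0 ⇒ x_E = 7.625 − 0.125x_B.
The reaction-function slope is −0.125, so a 16-unit rise in x_B moves x_E by −0.125 × 16 = −2. E's best response falls — the actions are strategic substitutes.

-2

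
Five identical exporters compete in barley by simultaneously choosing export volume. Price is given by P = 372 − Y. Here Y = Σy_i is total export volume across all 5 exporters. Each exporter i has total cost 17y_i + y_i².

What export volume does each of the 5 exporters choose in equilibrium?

44.375

A representative exporter's profit is π_i = y_i(372 − Y) − 17y_i − y_i², with Y = y_i + Σ_{j≠i} y_j.
First-order condition: 355 − 4y_i − Σ_{j≠i} y_j = 0.
Imposing symmetry (y_j = y for all j) turns Σ_{j≠i} y_j into 4y, so 355 = 8y and y = 44.375.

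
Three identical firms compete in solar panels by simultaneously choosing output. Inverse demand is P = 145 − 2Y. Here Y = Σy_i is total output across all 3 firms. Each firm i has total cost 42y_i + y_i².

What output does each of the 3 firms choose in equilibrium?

10.3

A representative firm's profit is π_i = y_i(145 − 2Y) − 42y_i − y_i², with Y = y_i + Σ_{j≠i} y_j.
First-order condition: 103 − 6y_i − 2Σ_{j≠i} y_j = 0.
Imposing symmetry (y_j = y for all j) turns Σ_{j≠i} y_j into 2y, so 103 = 10y and y = 10.3.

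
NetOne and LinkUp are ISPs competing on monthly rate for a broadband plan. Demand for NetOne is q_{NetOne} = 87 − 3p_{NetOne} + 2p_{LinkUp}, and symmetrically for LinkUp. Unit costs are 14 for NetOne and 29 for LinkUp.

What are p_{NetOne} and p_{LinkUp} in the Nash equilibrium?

NetOne's profit: π = (p_{NetOne} − 14)(87 − 3p_{NetOne} + 2p_{LinkUp}).
∂π/∂p_{NetOne} = 129 − 6p_{NetOne} + 2p_{LinkUp} = 0 ⇒ p_{NetOne} = 21.5 + (1/3)p_{LinkUp}.
Similarly p_{LinkUp} = 29 + (1/3)p_{NetOne}.
Substituting the second reaction function into the first: p_{NetOne} = 21.5 + (1/3)(29 + (1/3)p_{NetOne}), which gives (8/9)p_{NetOne} = 187/6 ⇒ p_{NetOne} = 35.0625.
Then p_{LinkUp} = 29 + (1/3)·35.0625 = 40.6875.

35.0625, 40.6875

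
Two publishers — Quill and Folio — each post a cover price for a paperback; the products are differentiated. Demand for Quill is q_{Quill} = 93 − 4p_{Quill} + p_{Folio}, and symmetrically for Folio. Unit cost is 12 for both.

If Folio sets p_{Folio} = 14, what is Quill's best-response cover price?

19.375

Quill's profit: π = (p_{Quill} − 12)(93 − 4p_{Quill} + p_{Folio}).
∂π/∂p_{Quill} = 141 − 8p_{Quill} + p_{Folio} = 0 ⇒ p_{Quill} = 17.625 + 0.125p_{Folio}.
At p_{Folio} = 14: p_{Quill} = 17.625 + 0.125·14 = 19.375.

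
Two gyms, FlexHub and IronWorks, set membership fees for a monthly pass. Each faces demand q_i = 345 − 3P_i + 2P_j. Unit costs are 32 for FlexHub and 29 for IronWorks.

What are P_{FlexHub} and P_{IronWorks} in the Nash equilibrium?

109.6875, 108.5625

FlexHub's profit: π = (P_{FlexHub} − 32)(345 − 3P_{FlexHub} + 2P_{IronWorks}).
∂π/∂P_{FlexHub} = 441 − 6P_{FlexHub} + 2P_{IronWorks} = 0 ⇒ P_{FlexHub} = 73.5 + (1/3)P_{IronWorks}.
Similarly P_{IronWorks} = 72 + (1/3)P_{FlexHub}.
Solving the two reaction functions simultaneously: (1 − (1/3)(1/3))P_{FlexHub} = 73.5 + (1/3)·72, so (8/9)P_{FlexHub} = 97.5 and P_{FlexHub} = 109.6875.
Then P_{IronWorks} = 72 + (1/3)·109.6875 = 108.5625.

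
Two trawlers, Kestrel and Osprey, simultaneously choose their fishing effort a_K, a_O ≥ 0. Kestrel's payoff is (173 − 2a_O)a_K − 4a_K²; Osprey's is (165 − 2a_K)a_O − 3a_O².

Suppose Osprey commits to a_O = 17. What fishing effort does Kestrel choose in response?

Expanding Kestrel's payoff: 173a_K − 2a_Oa_K − 4a_K².
∂π/∂a_K = 173 − 2a_O − 8a_K = 0, so a_K = 21.625 − 0.25a_O.
At a_O = 17: a_K = 21.625 − 0.25·17 = 17.375.

17.375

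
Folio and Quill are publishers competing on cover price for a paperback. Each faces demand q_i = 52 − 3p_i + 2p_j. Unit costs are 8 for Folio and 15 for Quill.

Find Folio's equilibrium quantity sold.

Folio's profit: π = (p_{Folio} − 8)(52 − 3p_{Folio} + 2p_{Quill}).
∂π/∂p_{Folio} = 76 − 6p_{Folio} + 2p_{Quill} = 0 ⇒ p_{Folio} = 38/3 + (1/3)p_{Quill}.
Similarly p_{Quill} = 97/6 + (1/3)p_{Folio}.
Substituting the second reaction function into the first: p_{Folio} = 38/3 + (1/3)(97/6 + (1/3)p_{Folio}), which gives (8/9)p_{Folio} = 325/18 ⇒ p_{Folio} = 20.3125.
Then p_{Quill} = 97/6 + (1/3)·20.3125 = 22.9375.
q_{Folio} = 52 − 3·20.3125 + 2·22.9375 = 36.9375.

36.9375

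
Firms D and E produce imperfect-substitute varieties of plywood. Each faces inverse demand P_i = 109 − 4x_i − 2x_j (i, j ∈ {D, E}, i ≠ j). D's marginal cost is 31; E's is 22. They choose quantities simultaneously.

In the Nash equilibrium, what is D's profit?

Firm D's profit: π = x_D(109 − 4x_D − 2x_E) − 31x_D.
∂π/∂x_D = 78 − 8x_D − 2x_E = 0 ⇒ x_D = 9.75 − 0.25x_E.
Similarly x_E = 10.875 − 0.25x_D.
Plugging x_E into D's best response: x_D = 9.75 − 0.25(10.875 − 0.25x_D) ⇒ 0.9375x_D = 225/32, so x_D = 7.5.
Then x_E = 10.875 − 0.25·7.5 = 9.
P_D = 109 − 4·7.5 − 2·9 = 61.
Profit = (61 − 31)·7.5 = 225.

225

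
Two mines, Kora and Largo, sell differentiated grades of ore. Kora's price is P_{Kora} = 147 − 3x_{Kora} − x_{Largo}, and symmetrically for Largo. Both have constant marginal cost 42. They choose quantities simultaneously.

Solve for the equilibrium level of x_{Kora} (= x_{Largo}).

15

Mine Kora's profit: π = x_{Kora}(147 − 3x_{Kora} − x_{Largo}) − 42x_{Kora}.
∂π/∂x_{Kora} = 105 − 6x_{Kora} − x_{Largo} = 0 ⇒ x_{Kora} = 17.5 − (1/6)x_{Largo}.
By symmetry x_{Largo} = x_{Kora}; substituting into the reaction function, (7/6)x_{Kora} = 17.5 and x_{Kora} = 15.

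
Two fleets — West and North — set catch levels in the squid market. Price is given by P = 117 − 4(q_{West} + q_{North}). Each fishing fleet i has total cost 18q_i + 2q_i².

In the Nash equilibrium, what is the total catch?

12.375

Fishing fleet West's profit: π = q_{West}(117 − 4(q_{West} + q_{North})) − 18q_{West} − 2q_{West}².
∂π/∂q_{West} = 99 − 12q_{West} − 4q_{North} = 0, so q_{West} = 8.25 − (1/3)q_{North}.
By symmetry q_{North} = q_{West}; substituting into the reaction function, (4/3)q_{West} = 8.25 and q_{West} = 6.1875.
Total catch: 6.1875 + 6.1875 = 12.375.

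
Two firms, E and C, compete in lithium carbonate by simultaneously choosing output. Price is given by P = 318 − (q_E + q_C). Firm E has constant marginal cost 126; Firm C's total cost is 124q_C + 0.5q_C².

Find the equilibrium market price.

202.4

Firm E's profit: π = q_E(318 − (q_E + q_C)) − 126q_E.
∂π/∂q_E = 192 − 2q_E − q_C = 0, so q_E = 96 − 0.5q_C.
For C: ∂π/∂q_C = 194 − 3q_C − q_E = 0 ⇒ q_C = 194/3 − (1/3)q_E.
Solving the two reaction functions simultaneously: (1 − (−0.5)(−1/3))q_E = 96 − 0.5·(194/3), so (5/6)q_E = 191/3 and q_E = 76.4.
Then q_C = 194/3 − (1/3)·76.4 = 39.2.
Equilibrium price: P = 318 − 115.6 = 202.4.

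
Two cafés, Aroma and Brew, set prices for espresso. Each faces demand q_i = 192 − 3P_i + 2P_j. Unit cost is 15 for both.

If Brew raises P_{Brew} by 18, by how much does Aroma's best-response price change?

Aroma's profit: π = (P_{Aroma} − 15)(192 − 3P_{Aroma} + 2P_{Brew}).
∂π/∂P_{Aroma} = 237 − 6P_{Aroma} + 2P_{Brew} = 0 ⇒ P_{Aroma} = 39.5 + (1/3)P_{Brew}.
The reaction-function slope is 1/3, so an 18-unit rise in P_{Brew} moves P_{Aroma} by 1/3 × 18 = 6. Aroma's best response rises — the actions are strategic complements.

6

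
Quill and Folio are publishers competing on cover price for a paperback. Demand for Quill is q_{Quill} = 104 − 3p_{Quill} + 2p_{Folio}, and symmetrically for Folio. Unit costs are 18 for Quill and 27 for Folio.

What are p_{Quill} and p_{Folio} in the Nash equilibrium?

41.1875, 44.5625

Quill's profit: π = (p_{Quill} − 18)(104 − 3p_{Quill} + 2p_{Folio}).
∂π/∂p_{Quill} = 158 − 6p_{Quill} + 2p_{Folio} = 0 ⇒ p_{Quill} = 79/3 + (1/3)p_{Folio}.
Similarly p_{Folio} = 185/6 + (1/3)p_{Quill}.
Plugging p_{Folio} into Quill's best response: p_{Quill} = 79/3 + (1/3)(185/6 + (1/3)p_{Quill}) ⇒ (8/9)p_{Quill} = 659/18, so p_{Quill} = 41.1875.
Then p_{Folio} = 185/6 + (1/3)·41.1875 = 44.5625.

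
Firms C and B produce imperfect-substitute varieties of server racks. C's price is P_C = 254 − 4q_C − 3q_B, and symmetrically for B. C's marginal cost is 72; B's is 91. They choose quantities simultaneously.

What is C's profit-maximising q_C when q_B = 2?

22

Firm C's profit: π = q_C(254 − 4q_C − 3q_B) − 72q_C.
∂π/∂q_C = 182 − 8q_C − 3q_B = 0 ⇒ q_C = 22.75 − 0.375q_B.
At q_B = 2: q_C = 22.75 − 0.375·2 = 22.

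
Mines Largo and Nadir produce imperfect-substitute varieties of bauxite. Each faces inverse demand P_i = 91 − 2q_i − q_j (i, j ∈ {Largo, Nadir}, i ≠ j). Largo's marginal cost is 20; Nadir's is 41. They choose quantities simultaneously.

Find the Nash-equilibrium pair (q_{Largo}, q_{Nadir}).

Mine Largo's profit: π = q_{Largo}(91 − 2q_{Largo} − q_{Nadir}) − 20q_{Largo}.
∂π/∂q_{Largo} = 71 − 4q_{Largo} − q_{Nadir} = 0 ⇒ q_{Largo} = 17.75 − 0.25q_{Nadir}.
Similarly q_{Nadir} = 12.5 − 0.25q_{Largo}.
Plugging q_{Nadir} into Largo's best response: q_{Largo} = 17.75 − 0.25(12.5 − 0.25q_{Largo}) ⇒ 0.9375q_{Largo} = 14.625, so q_{Largo} = 15.6.
Then q_{Nadir} = 12.5 − 0.25·15.6 = 8.6.

15.6, 8.6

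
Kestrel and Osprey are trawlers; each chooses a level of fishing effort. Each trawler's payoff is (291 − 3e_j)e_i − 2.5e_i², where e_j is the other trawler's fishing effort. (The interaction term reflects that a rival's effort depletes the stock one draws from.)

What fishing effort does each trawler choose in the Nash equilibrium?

36.375

Kestrel's payoff is (291 − 3e_O)e_K − 2.5e_K².
∂π/∂e_K = 291 − 3e_O − 5e_K = 0, so e_K = 58.2 − 0.6e_O.
Setting e_K = e_O in the reaction function: e_K = 58.2 − 0.6e_K, so e_K = 58.2 / 1.6 = 36.375.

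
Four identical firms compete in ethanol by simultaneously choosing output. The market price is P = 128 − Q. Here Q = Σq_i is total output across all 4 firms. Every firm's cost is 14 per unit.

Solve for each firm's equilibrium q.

22.8

A representative firm's profit is π_i = q_i(128 − Q) − 14q_i, with Q = q_i + Σ_{j≠i} q_j.
First-order condition: 114 − 2q_i − Σ_{j≠i} q_j = 0.
In a symmetric equilibrium every firm chooses the same q, so Σ_{j≠i} q_j = 3q. The condition becomes 114 − 5q = 0, giving q = 114/5 = 22.8.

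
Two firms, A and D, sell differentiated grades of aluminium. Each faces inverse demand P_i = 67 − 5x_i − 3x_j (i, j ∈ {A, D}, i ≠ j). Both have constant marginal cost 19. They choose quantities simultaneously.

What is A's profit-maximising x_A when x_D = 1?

Firm A's profit: π = x_A(67 − 5x_A − 3x_D) − 19x_A.
∂π/∂x_A = 48 − 10x_A − 3x_D = 0 ⇒ x_A = 4.8 − 0.3x_D.
At x_D = 1: x_A = 4.8 − 0.3·1 = 4.5.

4.5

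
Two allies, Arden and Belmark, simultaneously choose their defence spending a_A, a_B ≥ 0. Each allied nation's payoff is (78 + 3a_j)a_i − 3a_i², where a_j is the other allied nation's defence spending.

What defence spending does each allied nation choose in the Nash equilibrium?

26

Arden's payoff is (78 + 3a_B)a_A − 3a_A².
∂π/∂a_A = 78 + 3a_B − 6a_A = 0, so a_A = 13 + 0.5a_B.
By symmetry a_B = a_A; substituting into the reaction function, 0.5a_A = 13 and a_A = 26.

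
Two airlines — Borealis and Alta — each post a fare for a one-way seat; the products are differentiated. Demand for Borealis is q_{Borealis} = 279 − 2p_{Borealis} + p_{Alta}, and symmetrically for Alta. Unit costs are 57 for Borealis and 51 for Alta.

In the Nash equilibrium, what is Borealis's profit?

Borealis's profit: π = (p_{Borealis} − 57)(279 − 2p_{Borealis} + p_{Alta}).
∂π/∂p_{Borealis} = 393 − 4p_{Borealis} + p_{Alta} = 0 ⇒ p_{Borealis} = 98.25 + 0.25p_{Alta}.
Similarly p_{Alta} = 95.25 + 0.25p_{Borealis}.
Substituting the second reaction function into the first: p_{Borealis} = 98.25 + 0.25(95.25 + 0.25p_{Borealis}), which gives 0.9375p_{Borealis} = 122.0625 ⇒ p_{Borealis} = 130.2.
Then p_{Alta} = 95.25 + 0.25·130.2 = 127.8.
q_{Borealis} = 279 − 2·130.2 + 127.8 = 146.4.
Profit = (130.2 − 57)·146.4 = 10716.48.

10716.48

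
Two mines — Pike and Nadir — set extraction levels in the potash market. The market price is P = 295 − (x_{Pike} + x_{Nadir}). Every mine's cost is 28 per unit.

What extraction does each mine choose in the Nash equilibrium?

89

Mine Pike's profit: π = x_{Pike}(295 − (x_{Pike} + x_{Nadir})) − 28x_{Pike}.
∂π/∂x_{Pike} = 267 − 2x_{Pike} − x_{Nadir} = 0, so x_{Pike} = 133.5 − 0.5x_{Nadir}.
The game is symmetric, so in equilibrium x_{Nadir} = x_{Pike}: the reaction function gives 1.5x_{Pike} = 133.5, hence x_{Pike} = 89.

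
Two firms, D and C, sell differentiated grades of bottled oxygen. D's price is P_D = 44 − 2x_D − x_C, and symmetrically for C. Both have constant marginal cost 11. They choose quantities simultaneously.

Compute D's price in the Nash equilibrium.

Firm D's profit: π = x_D(44 − 2x_D − x_C) − 11x_D.
∂π/∂x_D = 33 − 4x_D − x_C = 0 ⇒ x_D = 8.25 − 0.25x_C.
Setting x_D = x_C in the reaction function: x_D = 8.25 − 0.25x_D, so x_D = 8.25 / 1.25 = 6.6.
P_D = 44 − 2·6.6 − 6.6 = 24.2.

24.2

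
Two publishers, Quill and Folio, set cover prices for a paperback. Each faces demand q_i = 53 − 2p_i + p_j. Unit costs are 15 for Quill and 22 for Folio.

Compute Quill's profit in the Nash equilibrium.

Quill's profit: π = (p_{Quill} − 15)(53 − 2p_{Quill} + p_{Folio}).
∂π/∂p_{Quill} = 83 − 4p_{Quill} + p_{Folio} = 0 ⇒ p_{Quill} = 20.75 + 0.25p_{Folio}.
Similarly p_{Folio} = 24.25 + 0.25p_{Quill}.
Solving the two reaction functions simultaneously: (1 − (0.25)(0.25))p_{Quill} = 20.75 + 0.25·24.25, so 0.9375p_{Quill} = 26.8125 and p_{Quill} = 28.6.
Then p_{Folio} = 24.25 + 0.25·28.6 = 31.4.
q_{Quill} = 53 − 2·28.6 + 31.4 = 27.2.
Profit = (28.6 − 15)·27.2 = 369.92.

369.92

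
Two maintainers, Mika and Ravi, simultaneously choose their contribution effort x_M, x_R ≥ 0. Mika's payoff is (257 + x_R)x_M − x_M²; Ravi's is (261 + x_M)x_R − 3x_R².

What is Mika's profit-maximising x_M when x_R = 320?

288.5

Expanding Mika's payoff: 257x_M + x_Rx_M − x_M².
∂π/∂x_M = 257 + x_R − 2x_M = 0, so x_M = 128.5 + 0.5x_R.
At x_R = 320: x_M = 128.5 + 0.5·320 = 288.5.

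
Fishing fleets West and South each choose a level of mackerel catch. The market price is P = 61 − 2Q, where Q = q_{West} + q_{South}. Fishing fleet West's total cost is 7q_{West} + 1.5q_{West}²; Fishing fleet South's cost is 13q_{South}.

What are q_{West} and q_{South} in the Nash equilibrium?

Fishing fleet West's profit: π = q_{West}(61 − 2(q_{West} + q_{South})) − 7q_{West} − 1.5q_{West}².
∂π/∂q_{West} = 54 − 7q_{West} − 2q_{South} = 0, so q_{West} = 54/7 − (2/7)q_{South}.
For South: ∂π/∂q_{South} = 48 − 4q_{South} − 2q_{West} = 0 ⇒ q_{South} = 12 − 0.5q_{West}.
Solving the two reaction functions simultaneously: (1 − (−2/7)(−0.5))q_{West} = 54/7 − (2/7)·12, so (6/7)q_{West} = 30/7 and q_{West} = 5.
Then q_{South} = 12 − 0.5·5 = 9.5.

5, 9.5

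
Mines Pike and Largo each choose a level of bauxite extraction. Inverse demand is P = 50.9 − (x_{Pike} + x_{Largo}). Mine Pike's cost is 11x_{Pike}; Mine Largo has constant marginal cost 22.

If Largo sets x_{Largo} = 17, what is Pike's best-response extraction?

Mine Pike's profit: π = x_{Pike}(50.9 − (x_{Pike} + x_{Largo})) − 11x_{Pike}.
∂π/∂x_{Pike} = 39.9 − 2x_{Pike} − x_{Largo} = 0, so x_{Pike} = 19.95 − 0.5x_{Largo}.
At x_{Largo} = 17: x_{Pike} = 19.95 − 0.5·17 = 11.45.

11.45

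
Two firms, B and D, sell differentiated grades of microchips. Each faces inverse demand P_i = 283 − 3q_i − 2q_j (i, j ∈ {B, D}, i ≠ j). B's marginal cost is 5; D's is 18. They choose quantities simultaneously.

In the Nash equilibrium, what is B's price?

Firm B's profit: π = q_B(283 − 3q_B − 2q_D) − 5q_B.
∂π/∂q_B = 278 − 6q_B − 2q_D = 0 ⇒ q_B = 139/3 − (1/3)q_D.
Similarly q_D = 265/6 − (1/3)q_B.
Solving the two reaction functions simultaneously: (1 − (−1/3)(−1/3))q_B = 139/3 − (1/3)·(265/6), so (8/9)q_B = 569/18 and q_B = 35.5625.
Then q_D = 265/6 − (1/3)·35.5625 = 32.3125.
P_B = 283 − 3·35.5625 − 2·32.3125 = 111.6875.

111.6875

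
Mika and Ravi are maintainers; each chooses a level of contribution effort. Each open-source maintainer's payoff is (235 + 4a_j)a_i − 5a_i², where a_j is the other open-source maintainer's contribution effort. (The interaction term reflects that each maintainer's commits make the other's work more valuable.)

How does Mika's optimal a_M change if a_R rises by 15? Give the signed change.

6

Mika's payoff is (235 + 4a_R)a_M − 5a_M².
∂π/∂a_M = 235 + 4a_R − 10a_M = 0, so a_M = 23.5 + 0.4a_R.
The reaction-function slope is 0.4, so a 15-unit rise in a_R moves a_M by 0.4 × 15 = 6. Mika's best response rises — the actions are strategic complements.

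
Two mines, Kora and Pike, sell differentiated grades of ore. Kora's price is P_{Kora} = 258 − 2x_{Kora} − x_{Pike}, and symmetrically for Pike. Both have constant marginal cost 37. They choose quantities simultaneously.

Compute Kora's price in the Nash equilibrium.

125.4

Mine Kora's profit: π = x_{Kora}(258 − 2x_{Kora} − x_{Pike}) − 37x_{Kora}.
∂π/∂x_{Kora} = 221 − 4x_{Kora} − x_{Pike} = 0 ⇒ x_{Kora} = 55.25 − 0.25x_{Pike}.
The game is symmetric, so in equilibrium x_{Pike} = x_{Kora}: the reaction function gives 1.25x_{Kora} = 55.25, hence x_{Kora} = 44.2.
P_{Kora} = 258 − 2·44.2 − 44.2 = 125.4.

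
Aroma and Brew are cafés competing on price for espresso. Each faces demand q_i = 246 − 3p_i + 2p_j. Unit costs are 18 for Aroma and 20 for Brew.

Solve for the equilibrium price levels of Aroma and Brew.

Aroma's profit: π = (p_{Aroma} − 18)(246 − 3p_{Aroma} + 2p_{Brew}).
∂π/∂p_{Aroma} = 300 − 6p_{Aroma} + 2p_{Brew} = 0 ⇒ p_{Aroma} = 50 + (1/3)p_{Brew}.
Similarly p_{Brew} = 51 + (1/3)p_{Aroma}.
Plugging p_{Brew} into Aroma's best response: p_{Aroma} = 50 + (1/3)(51 + (1/3)p_{Aroma}) ⇒ (8/9)p_{Aroma} = 67, so p_{Aroma} = 75.375.
Then p_{Brew} = 51 + (1/3)·75.375 = 76.125.

75.375, 76.125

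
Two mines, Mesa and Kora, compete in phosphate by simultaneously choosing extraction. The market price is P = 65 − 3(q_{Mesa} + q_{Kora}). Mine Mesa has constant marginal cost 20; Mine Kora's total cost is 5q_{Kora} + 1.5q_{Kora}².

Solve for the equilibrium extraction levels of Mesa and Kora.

Mine Mesa's profit: π = q_{Mesa}(65 − 3(q_{Mesa} + q_{Kora})) − 20q_{Mesa}.
∂π/∂q_{Mesa} = 45 − 6q_{Mesa} − 3q_{Kora} = 0, so q_{Mesa} = 7.5 − 0.5q_{Kora}.
For Kora: ∂π/∂q_{Kora} = 60 − 9q_{Kora} − 3q_{Mesa} = 0 ⇒ q_{Kora} = 20/3 − (1/3)q_{Mesa}.
Solving the two reaction functions simultaneously: (1 − (−0.5)(−1/3))q_{Mesa} = 7.5 − 0.5·(20/3), so (5/6)q_{Mesa} = 25/6 and q_{Mesa} = 5.
Then q_{Kora} = 20/3 − (1/3)·5 = 5.

5, 5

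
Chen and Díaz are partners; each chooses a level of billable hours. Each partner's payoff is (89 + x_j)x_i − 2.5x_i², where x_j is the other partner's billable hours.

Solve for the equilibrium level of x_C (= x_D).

Chen's payoff is (89 + x_D)x_C − 2.5x_C².
∂π/∂x_C = 89 + x_D − 5x_C = 0, so x_C = 17.8 + 0.2x_D.
The game is symmetric, so in equilibrium x_D = x_C: the reaction function gives 0.8x_C = 17.8, hence x_C = 22.25.

22.25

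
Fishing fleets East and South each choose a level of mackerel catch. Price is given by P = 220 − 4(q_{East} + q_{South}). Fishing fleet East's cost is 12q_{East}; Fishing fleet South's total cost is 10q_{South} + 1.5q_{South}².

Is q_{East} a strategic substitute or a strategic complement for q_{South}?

Fishing fleet East's profit: π = q_{East}(220 − 4(q_{East} + q_{South})) − 12q_{East}.
∂π/∂q_{East} = 208 − 8q_{East} − 4q_{South} = 0, so q_{East} = 26 − 0.5q_{South}.
The best-response slope dq_{East}/dq_{South} = −0.5 < 0: the reaction function is downward-sloping, so the choices are strategic substitutes.

strategic substitutes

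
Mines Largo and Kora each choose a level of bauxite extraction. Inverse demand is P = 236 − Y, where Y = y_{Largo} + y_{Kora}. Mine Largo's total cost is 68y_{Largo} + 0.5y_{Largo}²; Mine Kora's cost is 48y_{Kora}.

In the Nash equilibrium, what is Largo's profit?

1314.24

Mine Largo's profit: π = y_{Largo}(236 − (y_{Largo} + y_{Kora})) − 68y_{Largo} − 0.5y_{Largo}².
∂π/∂y_{Largo} = 168 − 3y_{Largo} − y_{Kora} = 0, so y_{Largo} = 56 − (1/3)y_{Kora}.
For Kora: ∂π/∂y_{Kora} = 188 − 2y_{Kora} − y_{Largo} = 0 ⇒ y_{Kora} = 94 − 0.5y_{Largo}.
Solving the two reaction functions simultaneously: (1 − (−1/3)(−0.5))y_{Largo} = 56 − (1/3)·94, so (5/6)y_{Largo} = 74/3 and y_{Largo} = 29.6.
Then y_{Kora} = 94 − 0.5·29.6 = 79.2.
Price P = 236 − 108.8 = 127.2.
Largo's profit: (127.2 − 68)·29.6 − 0.5(29.6)² = 1314.24.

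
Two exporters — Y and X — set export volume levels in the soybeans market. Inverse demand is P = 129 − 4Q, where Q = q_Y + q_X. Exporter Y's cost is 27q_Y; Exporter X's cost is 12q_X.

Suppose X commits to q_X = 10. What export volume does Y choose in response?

Exporter Y's profit: π = q_Y(129 − 4(q_Y + q_X)) − 27q_Y.
∂π/∂q_Y = 102 − 8q_Y − 4q_X = 0, so q_Y = 12.75 − 0.5q_X.
At q_X = 10: q_Y = 12.75 − 0.5·10 = 7.75.

7.75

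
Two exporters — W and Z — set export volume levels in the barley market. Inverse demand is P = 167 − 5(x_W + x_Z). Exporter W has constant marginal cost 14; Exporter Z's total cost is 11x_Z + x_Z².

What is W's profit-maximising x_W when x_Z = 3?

13.8

Exporter W's profit: π = x_W(167 − 5(x_W + x_Z)) − 14x_W.
∂π/∂x_W = 153 − 10x_W − 5x_Z = 0, so x_W = 15.3 − 0.5x_Z.
At x_Z = 3: x_W = 15.3 − 0.5·3 = 13.8.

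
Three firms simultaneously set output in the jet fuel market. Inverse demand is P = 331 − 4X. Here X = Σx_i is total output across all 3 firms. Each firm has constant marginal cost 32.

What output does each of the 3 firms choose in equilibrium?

A representative firm's profit is π_i = x_i(331 − 4X) − 32x_i, with X = x_i + Σ_{j≠i} x_j.
First-order condition: 299 − 8x_i − 4Σ_{j≠i} x_j = 0.
With identical firms, set every x_j = x: then 299 − 8x − 8x = 0, i.e. x = 299/16 = 18.6875.

18.6875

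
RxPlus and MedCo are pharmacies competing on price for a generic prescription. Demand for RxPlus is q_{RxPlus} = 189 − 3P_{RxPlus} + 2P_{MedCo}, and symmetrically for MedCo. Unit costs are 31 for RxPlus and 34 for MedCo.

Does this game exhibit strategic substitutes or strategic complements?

strategic complements

RxPlus's profit: π = (P_{RxPlus} − 31)(189 − 3P_{RxPlus} + 2P_{MedCo}).
∂π/∂P_{RxPlus} = 282 − 6P_{RxPlus} + 2P_{MedCo} = 0 ⇒ P_{RxPlus} = 47 + (1/3)P_{MedCo}.
The best-response slope dP_{RxPlus}/dP_{MedCo} = 1/3 > 0: the reaction function is upward-sloping, so the choices are strategic complements.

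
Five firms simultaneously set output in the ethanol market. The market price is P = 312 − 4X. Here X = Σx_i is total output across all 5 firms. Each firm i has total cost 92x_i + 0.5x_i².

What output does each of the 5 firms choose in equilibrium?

A representative firm's profit is π_i = x_i(312 − 4X) − 92x_i − 0.5x_i², with X = x_i + Σ_{j≠i} x_j.
First-order condition: 220 − 9x_i − 4Σ_{j≠i} x_j = 0.
In a symmetric equilibrium every firm chooses the same x, so Σ_{j≠i} x_j = 4x. The condition becomes 220 − 25x = 0, giving x = 220/25 = 8.8.

8.8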